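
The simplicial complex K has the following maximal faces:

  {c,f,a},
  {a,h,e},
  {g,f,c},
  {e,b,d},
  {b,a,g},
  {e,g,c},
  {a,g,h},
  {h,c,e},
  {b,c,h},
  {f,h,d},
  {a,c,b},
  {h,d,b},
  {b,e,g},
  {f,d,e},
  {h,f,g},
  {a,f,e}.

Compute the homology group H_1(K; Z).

Order the vertices as a < b < c < d < e < f < g < h. Listing each simplex with vertices in this order, K has dimension 2 with simplices:

  0-simplices (8): a, b, c, d, e, f, g, h
  1-simplices (24): ab, ac, ae, af, ag, ah, bc, bd, be, bg, bh, ce, cf, cg, ch, de, df, dh, ef, eg, eh, fg, fh, gh
  2-simplices (16): abc, abg, acf, aef, aeh, agh, bch, bde, bdh, beg, ceg, ceh, cfg, def, dfh, fgh

so the chain groups are C_0 ≅ Z^8, C_1 ≅ Z^24, C_2 ≅ Z^16.

∂_1: C_1 → C_0 sends each edge [p,q] (with p < q) to q − p. For instance
  ∂bd = d − b.
The resulting 8×24 matrix has rank 7, and its Smith normal form has invariant factors (1,1,1,1,1,1,1).

The boundary map ∂_2: C_2 → C_1 sends each 2-simplex [p,q,r] to [q,r] − [p,r] + [p,q]. For instance
  ∂bdh = dh − bh + bd,
  ∂cfg = fg − cg + cf.
This gives a 24×16 integer matrix of rank 15; reducing to Smith normal form yields diagonal entries (1,1,1,1,1,1,1,1,1,1,1,1,1,1,1).

Reading off H_k = ker ∂_k / im ∂_{k+1}:

  H_1: rank ker ∂_1 − rank ∂_2 = (24 − 7) − 15 = 2, and the invariant factors of ∂_2 are all 1, so H_1 ≅ Z^2.

(K is a triangulation of the torus T^2.)

H_1 ≅ Z^2.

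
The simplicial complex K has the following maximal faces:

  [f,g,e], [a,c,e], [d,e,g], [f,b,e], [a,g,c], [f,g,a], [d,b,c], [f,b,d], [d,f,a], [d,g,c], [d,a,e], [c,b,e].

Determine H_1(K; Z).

Take the total order a < b < c < d < e < f < g on the vertex set. Then K (dimension 2) consists of the simplices:

  0-simplices (7): a, b, c, d, e, f, g
  1-simplices (18): ac, ad, ae, af, ag, bc, bd, be, bf, cd, ce, cg, de, df, dg, ef, eg, fg
  2-simplices (12): ace, acg, ade, adf, afg, bcd, bce, bdf, bef, cdg, deg, efg

giving chain groups C_0 ≅ Z^7, C_1 ≅ Z^18, C_2 ≅ Z^12.

Boundary ∂_1: C_1 → C_0 is given by ∂[p,q] = [q] − [p].
The 7×18 boundary matrix has rank 6 and Smith normal form diag(1,1,1,1,1,1).

∂_2: C_2 → C_1 maps a triangle to the signed sum of its edges. For instance
  ∂ade = de − ae + ad,
  ∂cdg = dg − cg + cd.
This gives a 18×12 integer matrix of rank 12; reducing to Smith normal form yields diagonal entries (1,1,1,1,1,1,1,1,1,1,1,2).

Now H_k = ker ∂_k / im ∂_{k+1}, so:

  H_1: rank ker ∂_1 − rank ∂_2 = (18 − 6) − 12 = 0, and ∂_2 has invariant factor 2 > 1, so H_1 ≅ Z/2.

H_1 ≅ Z/2.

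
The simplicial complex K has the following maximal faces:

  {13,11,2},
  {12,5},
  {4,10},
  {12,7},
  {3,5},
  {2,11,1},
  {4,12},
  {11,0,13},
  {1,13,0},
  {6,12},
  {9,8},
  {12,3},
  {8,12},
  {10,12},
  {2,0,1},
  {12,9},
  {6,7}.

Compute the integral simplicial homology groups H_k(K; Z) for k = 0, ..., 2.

Order the vertices as 0 < 1 < 2 < 3 < 4 < 5 < 6 < 7 < 8 < 9 < 10 < 11 < 12 < 13. Listing each simplex with vertices in this order, K has dimension 2 with simplices:

  0-simplices (14): [0], [1], [2], [3], [4], [5], [6], [7], [8], [9], [10], [11], [12], [13]
  1-simplices (22): (22 of them)
  2-simplices (5): [0,1,2], [0,1,13], [0,11,13], [1,2,11], [2,11,13]

giving chain groups C_0 ≅ Z^14, C_1 ≅ Z^22, C_2 ≅ Z^5.

Boundary ∂_1: C_1 → C_0 sends each edge [p,q] (with p < q) to q − p.
As a 14×22 matrix over Z this has rank 12, with invariant factors (1,1,1,1,1,1,1,1,1,1,1,1).

∂_2: C_2 → C_1 maps a triangle to the signed sum of its edges. For instance
  ∂[1,2,11] = [2,11] − [1,11] + [1,2],
  ∂[0,1,2] = [1,2] − [0,2] + [0,1].
This gives a 22×5 integer matrix of rank 5; reducing to Smith normal form yields diagonal entries (1,1,1,1,1).

Computing H_k = (kernel of ∂_k) / (image of ∂_{k+1}):

  H_0: rank C_0 − rank ∂_1 = 14 − 12 = 2, and the invariant factors of ∂_1 are all 1, so H_0 ≅ Z^2.
  H_1: rank ker ∂_1 − rank ∂_2 = (22 − 12) − 5 = 5, and the invariant factors of ∂_2 are all 1, so H_1 ≅ Z^5.
  H_2: rank ker ∂_2 − rank ∂_3 = (5 − 5) − 0 = 0, and there is no ∂_3, so H_2 ≅ 0.

As a check, the Euler characteristic is 14 − 22 + 5 = -3, which agrees with 2 − 5 + 0 = -3.

H_0 ≅ Z^2,  H_1 ≅ Z^5,  H_2 = 0.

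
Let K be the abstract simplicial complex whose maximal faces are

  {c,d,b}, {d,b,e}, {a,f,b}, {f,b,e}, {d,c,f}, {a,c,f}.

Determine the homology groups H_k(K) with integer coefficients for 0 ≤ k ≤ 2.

K has 6 vertices, 12 edges, 6 triangles.
rank ∂_0 = 0, rank ∂_1 = 5 ⇒ b_0 = 6 − 0 − 5 = 1; all invariant factors of ∂_1 are 1 so no torsion. So H_0 ≅ Z.
rank ∂_1 = 5, rank ∂_2 = 6 ⇒ b_1 = 12 − 5 − 6 = 1; all invariant factors of ∂_2 are 1 so no torsion. So H_1 ≅ Z.
rank ∂_2 = 6, rank ∂_3 = 0 ⇒ b_2 = 6 − 6 − 0 = 0. So H_2 ≅ 0.

H_0 ≅ Z,  H_1 ≅ Z,  H_2 = 0.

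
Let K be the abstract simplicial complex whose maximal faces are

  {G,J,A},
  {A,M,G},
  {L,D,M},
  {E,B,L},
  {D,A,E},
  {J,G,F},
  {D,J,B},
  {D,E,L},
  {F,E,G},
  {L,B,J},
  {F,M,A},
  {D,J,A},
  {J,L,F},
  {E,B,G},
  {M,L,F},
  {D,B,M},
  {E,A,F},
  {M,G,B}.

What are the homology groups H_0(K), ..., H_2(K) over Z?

We work with the vertex ordering A < B < D < E < F < G < J < L < M. The simplices of K, each written with vertices in increasing order, are:

  0-simplices (9): A, B, D, E, F, G, J, L, M
  1-simplices (27): AD, AE, AF, AG, AJ, AM, BD, BE, BG, BJ, BL, BM, DE, DJ, DL, DM, EF, EG, EL, FG, FJ, FL, FM, GJ, GM, JL, LM
  2-simplices (18): ADE, ADJ, AEF, AFM, AGJ, AGM, BDJ, BDM, BEG, BEL, BGM, BJL, DEL, DLM, EFG, FGJ, FJL, FLM

Hence C_0 ≅ Z^9, C_1 ≅ Z^27, C_2 ≅ Z^18.

∂_1: C_1 → C_0 is given by ∂[p,q] = [q] − [p]. For instance
  ∂FL = L − F.
This gives a 9×27 integer matrix of rank 8; reducing to Smith normal form yields diagonal entries (1,1,1,1,1,1,1,1).

The boundary map ∂_2: C_2 → C_1 acts by ∂[p,q,r] = [q,r] − [p,r] + [p,q]. For instance
  ∂DEL = EL − DL + DE,
  ∂BEL = EL − BL + BE.
The resulting 27×18 matrix has rank 18, and its Smith normal form has invariant factors (1,1,1,1,1,1,1,1,1,1,1,1,1,1,1,1,1,2).

Now H_k = ker ∂_k / im ∂_{k+1}, so:

  H_0: rank C_0 − rank ∂_1 = 9 − 8 = 1, and the invariant factors of ∂_1 are all 1, so H_0 = Z.
  H_1: rank ker ∂_1 − rank ∂_2 = (27 − 8) − 18 = 1, and ∂_2 has invariant factor 2 > 1, so H_1 = Z ⊕ Z/2.
  H_2: rank ker ∂_2 − rank ∂_3 = (18 − 18) − 0 = 0, and there is no ∂_3, so H_2 = 0.

H_0 ≅ Z,  H_1 ≅ Z ⊕ Z/2,  H_2 = 0.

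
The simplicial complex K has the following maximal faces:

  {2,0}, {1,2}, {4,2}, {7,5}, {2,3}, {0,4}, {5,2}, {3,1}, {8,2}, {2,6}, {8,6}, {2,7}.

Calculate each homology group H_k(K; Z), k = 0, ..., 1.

H_0 = Z,  H_1 = Z^4.

Fix the vertex order 0 < 1 < 2 < 3 < 4 < 5 < 6 < 7 < 8 and write every simplex with vertices in increasing order. Then dim K = 1 and the simplices of K are:

  0-simplices (9): [0], [1], [2], [3], [4], [5], [6], [7], [8]
  1-simplices (12): [0,2], [0,4], [1,2], [1,3], [2,3], [2,4], [2,5], [2,6], [2,7], [2,8], [5,7], [6,8]

giving chain groups C_0 ≅ Z^9, C_1 ≅ Z^12.

Boundary ∂_1: C_1 → C_0 is given by ∂[p,q] = [q] − [p]. For instance
  ∂[5,7] = [7] − [5].
This gives a 9×12 integer matrix of rank 8; reducing to Smith normal form yields diagonal entries (1,1,1,1,1,1,1,1).

Now H_k = ker ∂_k / im ∂_{k+1}, so:

  H_0: rank C_0 − rank ∂_1 = 9 − 8 = 1, and the invariant factors of ∂_1 are all 1, so H_0 = Z.
  H_1: rank ker ∂_1 − rank ∂_2 = (12 − 8) − 0 = 4, and there is no ∂_2, so H_1 = Z^4.

As a check, the Euler characteristic is 9 − 12 = -3, which agrees with 1 − 4 = -3.
(K is a triangulation of a wedge of 4 circles.)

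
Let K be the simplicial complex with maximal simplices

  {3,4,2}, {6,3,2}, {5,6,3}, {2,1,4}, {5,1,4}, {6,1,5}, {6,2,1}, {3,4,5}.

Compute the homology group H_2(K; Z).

Order the vertices as 1 < 2 < 3 < 4 < 5 < 6. Listing each simplex with vertices in this order, K has dimension 2 with simplices:

  0-simplices (6): [1], [2], [3], [4], [5], [6]
  1-simplices (12): [1,2], [1,4], [1,5], [1,6], [2,3], [2,4], [2,6], [3,4], [3,5], [3,6], [4,5], [5,6]
  2-simplices (8): [1,2,4], [1,2,6], [1,4,5], [1,5,6], [2,3,4], [2,3,6], [3,4,5], [3,5,6]

so the chain groups are C_0 ≅ Z^6, C_1 ≅ Z^12, C_2 ≅ Z^8.

The boundary map ∂_1: C_1 → C_0 sends each edge [p,q] (with p < q) to q − p.
This gives a 6×12 integer matrix of rank 5; reducing to Smith normal form yields diagonal entries (1,1,1,1,1).

∂_2: C_2 → C_1 sends each 2-simplex [p,q,r] to [q,r] − [p,r] + [p,q]. For instance
  ∂[2,3,4] = [3,4] − [2,4] + [2,3],
  ∂[3,5,6] = [5,6] − [3,6] + [3,5].
As a 12×8 matrix over Z this has rank 7, with invariant factors (1,1,1,1,1,1,1).

Reading off H_k = ker ∂_k / im ∂_{k+1}:

  H_2: rank ker ∂_2 − rank ∂_3 = (8 − 7) − 0 = 1, and there is no ∂_3, so H_2 = Z.

(K is a triangulation of the 2-sphere S^2.)

H_2 = Z.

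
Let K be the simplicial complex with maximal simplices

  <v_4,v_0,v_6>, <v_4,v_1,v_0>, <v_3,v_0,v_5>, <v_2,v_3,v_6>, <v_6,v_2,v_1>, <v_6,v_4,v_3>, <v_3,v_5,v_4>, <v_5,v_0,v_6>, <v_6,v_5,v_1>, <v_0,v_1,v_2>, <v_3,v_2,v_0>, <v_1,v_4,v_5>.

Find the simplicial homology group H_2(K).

H_2 = 0.

Fix the vertex order v_0 < v_1 < v_2 < v_3 < v_4 < v_5 < v_6 and write every simplex with vertices in increasing order. Then dim K = 2 and the simplices of K are:

  0-simplices (7): [v_0], [v_1], [v_2], [v_3], [v_4], [v_5], [v_6]
  1-simplices (18): (18 of them)
  2-simplices (12): (12 of them)

giving chain groups C_0 ≅ Z^7, C_1 ≅ Z^18, C_2 ≅ Z^12.

∂_1: C_1 → C_0 sends each edge [p,q] (with p < q) to q − p. For instance
  ∂[v_3,v_5] = [v_5] − [v_3].
The resulting 7×18 matrix has rank 6, and its Smith normal form has invariant factors (1,1,1,1,1,1).

Boundary ∂_2: C_2 → C_1 maps a triangle to the signed sum of its edges. For instance
  ∂[v_1,v_2,v_6] = [v_2,v_6] − [v_1,v_6] + [v_1,v_2],
  ∂[v_0,v_5,v_6] = [v_5,v_6] − [v_0,v_6] + [v_0,v_5].
This gives a 18×12 integer matrix of rank 12; reducing to Smith normal form yields diagonal entries (1,1,1,1,1,1,1,1,1,1,1,2).

From H_k ≅ ker(∂_k) / im(∂_{k+1}) we obtain:

  H_2: rank ker ∂_2 − rank ∂_3 = (12 − 12) − 0 = 0, and there is no ∂_3, so H_2 = 0.

(K is a triangulation of the real projective plane RP^2.)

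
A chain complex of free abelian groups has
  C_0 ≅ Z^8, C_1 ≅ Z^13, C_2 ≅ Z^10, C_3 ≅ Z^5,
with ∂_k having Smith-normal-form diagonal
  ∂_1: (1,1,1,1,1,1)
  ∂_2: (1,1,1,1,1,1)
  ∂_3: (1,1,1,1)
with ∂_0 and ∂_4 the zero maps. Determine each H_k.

H_0: b_0 = 8 − 0 − 6 = 2; torsion from ∂_1 factors > 1: none. So H_0 ≅ Z^2.
H_1: b_1 = 13 − 6 − 6 = 1; torsion from ∂_2 factors > 1: none. So H_1 ≅ Z.
H_2: b_2 = 10 − 6 − 4 = 0; torsion from ∂_3 factors > 1: none. So H_2 ≅ 0.
H_3: b_3 = 5 − 4 − 0 = 1; torsion from ∂_4 factors > 1: none. So H_3 ≅ Z.

H_0 ≅ Z^2,  H_1 ≅ Z,  H_2 = 0,  H_3 ≅ Z.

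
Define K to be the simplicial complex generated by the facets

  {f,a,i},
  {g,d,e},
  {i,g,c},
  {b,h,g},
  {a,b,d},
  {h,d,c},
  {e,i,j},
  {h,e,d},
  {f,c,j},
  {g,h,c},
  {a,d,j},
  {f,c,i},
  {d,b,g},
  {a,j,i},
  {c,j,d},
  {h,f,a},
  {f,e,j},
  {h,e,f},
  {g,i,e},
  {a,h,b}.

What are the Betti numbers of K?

K has 10 vertices, 30 edges, 20 triangles.
rank ∂_0 = 0, rank ∂_1 = 9 ⇒ b_0 = 10 − 0 − 9 = 1; all invariant factors of ∂_1 are 1 so no torsion. So H_0 = Z.
rank ∂_1 = 9, rank ∂_2 = 20 ⇒ b_1 = 30 − 9 − 20 = 1; ∂_2 has invariant factor(s) [2] giving torsion. So H_1 = Z ⊕ Z/2Z.
rank ∂_2 = 20, rank ∂_3 = 0 ⇒ b_2 = 20 − 20 − 0 = 0. So H_2 = 0.

b_0 = 1, b_1 = 1, b_2 = 0.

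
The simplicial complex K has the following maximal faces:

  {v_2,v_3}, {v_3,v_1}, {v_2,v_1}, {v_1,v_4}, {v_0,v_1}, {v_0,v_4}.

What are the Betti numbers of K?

Fix the vertex order v_0 < v_1 < v_2 < v_3 < v_4 and write every simplex with vertices in increasing order. Then dim K = 1 and the simplices of K are:

  0-simplices (5): [v_0], [v_1], [v_2], [v_3], [v_4]
  1-simplices (6): [v_0,v_1], [v_0,v_4], [v_1,v_2], [v_1,v_3], [v_1,v_4], [v_2,v_3]

so the chain groups are C_0 ≅ Z^5, C_1 ≅ Z^6.

∂_1: C_1 → C_0 maps an edge to its endpoints' difference, ∂[p,q] = q − p.
As a 5×6 matrix over Z this has rank 4, with invariant factors (1,1,1,1).

Computing H_k = (kernel of ∂_k) / (image of ∂_{k+1}):

  H_0: rank C_0 − rank ∂_1 = 5 − 4 = 1, and the invariant factors of ∂_1 are all 1, so H_0 ≅ Z.
  H_1: rank ker ∂_1 − rank ∂_2 = (6 − 4) − 0 = 2, and there is no ∂_2, so H_1 ≅ Z^2.

As a check, the Euler characteristic is 5 − 6 = -1, which agrees with 1 − 2 = -1.

Hence the Betti numbers are b_0 = 1, b_1 = 2.

b_0 = 1, b_1 = 2.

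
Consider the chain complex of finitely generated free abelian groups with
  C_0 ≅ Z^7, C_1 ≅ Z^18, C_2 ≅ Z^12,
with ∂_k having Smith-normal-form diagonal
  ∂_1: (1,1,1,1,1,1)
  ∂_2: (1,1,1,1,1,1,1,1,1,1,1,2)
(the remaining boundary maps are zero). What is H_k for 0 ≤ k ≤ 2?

H_0 ≅ Z,  H_1 ≅ Z/2,  H_2 = 0.

H_0: b_0 = 7 − 0 − 6 = 1; torsion from ∂_1 factors > 1: none. So H_0 ≅ Z.
H_1: b_1 = 18 − 6 − 12 = 0; torsion from ∂_2 factors > 1: [2]. So H_1 ≅ Z/2.
H_2: b_2 = 12 − 12 − 0 = 0; torsion from ∂_3 factors > 1: none. So H_2 ≅ 0.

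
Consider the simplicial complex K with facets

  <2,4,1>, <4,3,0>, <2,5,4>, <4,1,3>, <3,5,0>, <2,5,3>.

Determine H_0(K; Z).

Fix the vertex order 0 < 1 < 2 < 3 < 4 < 5 and write every simplex with vertices in increasing order. Then dim K = 2 and the simplices of K are:

  0-simplices (6): [0], [1], [2], [3], [4], [5]
  1-simplices (12): [0,3], [0,4], [0,5], [1,2], [1,3], [1,4], [2,3], [2,4], [2,5], [3,4], [3,5], [4,5]
  2-simplices (6): [0,3,4], [0,3,5], [1,2,4], [1,3,4], [2,3,5], [2,4,5]

giving chain groups C_0 ≅ Z^6, C_1 ≅ Z^12, C_2 ≅ Z^6.

∂_1: C_1 → C_0 maps an edge to its endpoints' difference, ∂[p,q] = q − p.
The 6×12 boundary matrix has rank 5 and Smith normal form diag(1,1,1,1,1).

The boundary map ∂_2: C_2 → C_1 sends each 2-simplex [p,q,r] to [q,r] − [p,r] + [p,q]. For instance
  ∂[2,3,5] = [3,5] − [2,5] + [2,3],
  ∂[1,3,4] = [3,4] − [1,4] + [1,3].
This gives a 12×6 integer matrix of rank 6; reducing to Smith normal form yields diagonal entries (1,1,1,1,1,1).

From H_k ≅ ker(∂_k) / im(∂_{k+1}) we obtain:

  H_0: rank C_0 − rank ∂_1 = 6 − 5 = 1, and the invariant factors of ∂_1 are all 1, so H_0 ≅ Z.

(K is a triangulation of the cylinder S^1 x I.)

H_0 = Z.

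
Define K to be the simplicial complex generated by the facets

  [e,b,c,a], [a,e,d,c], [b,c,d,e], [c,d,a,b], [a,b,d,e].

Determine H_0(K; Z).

H_0 ≅ Z.

We work with the vertex ordering a < b < c < d < e. The simplices of K, each written with vertices in increasing order, are:

  0-simplices (5): a, b, c, d, e
  1-simplices (10): ab, ac, ad, ae, bc, bd, be, cd, ce, de
  2-simplices (10): abc, abd, abe, acd, ace, ade, bcd, bce, bde, cde
  3-simplices (5): abcd, abce, abde, acde, bcde

Hence C_0 ≅ Z^5, C_1 ≅ Z^10, C_2 ≅ Z^10, C_3 ≅ Z^5.

Boundary ∂_1: C_1 → C_0 sends each edge [p,q] (with p < q) to q − p.
This gives a 5×10 integer matrix of rank 4; reducing to Smith normal form yields diagonal entries (1,1,1,1).

The boundary map ∂_2: C_2 → C_1 maps a triangle to the signed sum of its edges. For instance
  ∂bcd = cd − bd + bc,
  ∂ade = de − ae + ad.
This gives a 10×10 integer matrix of rank 6; reducing to Smith normal form yields diagonal entries (1,1,1,1,1,1).

Boundary ∂_3: C_3 → C_2 sends each 3-simplex σ to the alternating sum Σ_i (−1)^i (σ with its i-th vertex removed). For instance
  ∂bcde = cde − bde + bce − bcd,
  ∂abde = bde − ade + abe − abd.
The 10×5 boundary matrix has rank 4 and Smith normal form diag(1,1,1,1).

Now H_k = ker ∂_k / im ∂_{k+1}, so:

  H_0: rank C_0 − rank ∂_1 = 5 − 4 = 1, and the invariant factors of ∂_1 are all 1, so H_0 ≅ Z.

(K is a triangulation of the 3-sphere S^3.)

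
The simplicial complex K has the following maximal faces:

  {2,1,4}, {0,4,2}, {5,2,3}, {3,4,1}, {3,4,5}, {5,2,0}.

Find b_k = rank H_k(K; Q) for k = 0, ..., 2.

b_0 = 1, b_1 = 1, b_2 = 0.

Fix the vertex order 0 < 1 < 2 < 3 < 4 < 5 and write every simplex with vertices in increasing order. Then dim K = 2 and the simplices of K are:

  0-simplices (6): [0], [1], [2], [3], [4], [5]
  1-simplices (12): [0,2], [0,4], [0,5], [1,2], [1,3], [1,4], [2,3], [2,4], [2,5], [3,4], [3,5], [4,5]
  2-simplices (6): [0,2,4], [0,2,5], [1,2,4], [1,3,4], [2,3,5], [3,4,5]

giving chain groups C_0 ≅ Z^6, C_1 ≅ Z^12, C_2 ≅ Z^6.

The boundary map ∂_1: C_1 → C_0 is given by ∂[p,q] = [q] − [p]. For instance
  ∂[2,3] = [3] − [2].
The resulting 6×12 matrix has rank 5, and its Smith normal form has invariant factors (1,1,1,1,1).

∂_2: C_2 → C_1 acts by ∂[p,q,r] = [q,r] − [p,r] + [p,q]. For instance
  ∂[1,3,4] = [3,4] − [1,4] + [1,3],
  ∂[0,2,4] = [2,4] − [0,4] + [0,2].
This gives a 12×6 integer matrix of rank 6; reducing to Smith normal form yields diagonal entries (1,1,1,1,1,1).

Now H_k = ker ∂_k / im ∂_{k+1}, so:

  H_0: rank C_0 − rank ∂_1 = 6 − 5 = 1, and the invariant factors of ∂_1 are all 1, so H_0 = Z.
  H_1: rank ker ∂_1 − rank ∂_2 = (12 − 5) − 6 = 1, and the invariant factors of ∂_2 are all 1, so H_1 = Z.
  H_2: rank ker ∂_2 − rank ∂_3 = (6 − 6) − 0 = 0, and there is no ∂_3, so H_2 = 0.

Hence the Betti numbers are b_0 = 1, b_1 = 1, b_2 = 0.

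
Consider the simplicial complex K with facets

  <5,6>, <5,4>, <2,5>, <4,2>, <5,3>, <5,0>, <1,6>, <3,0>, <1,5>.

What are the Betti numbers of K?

We work with the vertex ordering 0 < 1 < 2 < 3 < 4 < 5 < 6. The simplices of K, each written with vertices in increasing order, are:

  0-simplices (7): [0], [1], [2], [3], [4], [5], [6]
  1-simplices (9): [0,3], [0,5], [1,5], [1,6], [2,4], [2,5], [3,5], [4,5], [5,6]

so the chain groups are C_0 ≅ Z^7, C_1 ≅ Z^9.

∂_1: C_1 → C_0 maps an edge to its endpoints' difference, ∂[p,q] = q − p. For instance
  ∂[5,6] = [6] − [5].
The 7×9 boundary matrix has rank 6 and Smith normal form diag(1,1,1,1,1,1).

Reading off H_k = ker ∂_k / im ∂_{k+1}:

  H_0: rank C_0 − rank ∂_1 = 7 − 6 = 1, and the invariant factors of ∂_1 are all 1, so H_0 = Z.
  H_1: rank ker ∂_1 − rank ∂_2 = (9 − 6) − 0 = 3, and there is no ∂_2, so H_1 = Z^3.

Hence the Betti numbers are b_0 = 1, b_1 = 3.

b_0 = 1, b_1 = 3.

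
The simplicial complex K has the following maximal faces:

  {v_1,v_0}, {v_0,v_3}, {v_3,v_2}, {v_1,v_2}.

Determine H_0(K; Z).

Take the total order v_0 < v_1 < v_2 < v_3 on the vertex set. Then K (dimension 1) consists of the simplices:

  0-simplices (4): [v_0], [v_1], [v_2], [v_3]
  1-simplices (4): [v_0,v_1], [v_0,v_3], [v_1,v_2], [v_2,v_3]

giving chain groups C_0 ≅ Z^4, C_1 ≅ Z^4.

The boundary map ∂_1: C_1 → C_0 is given by ∂[p,q] = [q] − [p].
The resulting 4×4 matrix has rank 3, and its Smith normal form has invariant factors (1,1,1).

From H_k ≅ ker(∂_k) / im(∂_{k+1}) we obtain:

  H_0: rank C_0 − rank ∂_1 = 4 − 3 = 1, and the invariant factors of ∂_1 are all 1, so H_0 = Z.

H_0 = Z.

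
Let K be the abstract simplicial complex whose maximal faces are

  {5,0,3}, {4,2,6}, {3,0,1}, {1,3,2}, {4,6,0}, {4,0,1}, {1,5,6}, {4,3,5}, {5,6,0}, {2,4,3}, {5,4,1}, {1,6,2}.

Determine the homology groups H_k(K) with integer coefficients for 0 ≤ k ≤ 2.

H_0 ≅ Z,  H_1 ≅ Z/2,  H_2 = 0.

We work with the vertex ordering 0 < 1 < 2 < 3 < 4 < 5 < 6. The simplices of K, each written with vertices in increasing order, are:

  0-simplices (7): [0], [1], [2], [3], [4], [5], [6]
  1-simplices (18): [0,1], [0,3], [0,4], [0,5], [0,6], [1,2], [1,3], [1,4], [1,5], [1,6], [2,3], [2,4], [2,6], [3,4], [3,5], [4,5], [4,6], [5,6]
  2-simplices (12): [0,1,3], [0,1,4], [0,3,5], [0,4,6], [0,5,6], [1,2,3], [1,2,6], [1,4,5], [1,5,6], [2,3,4], [2,4,6], [3,4,5]

Hence C_0 ≅ Z^7, C_1 ≅ Z^18, C_2 ≅ Z^12.

Boundary ∂_1: C_1 → C_0 is given by ∂[p,q] = [q] − [p].
This gives a 7×18 integer matrix of rank 6; reducing to Smith normal form yields diagonal entries (1,1,1,1,1,1).

Boundary ∂_2: C_2 → C_1 maps a triangle to the signed sum of its edges. For instance
  ∂[2,3,4] = [3,4] − [2,4] + [2,3],
  ∂[1,5,6] = [5,6] − [1,6] + [1,5].
This gives a 18×12 integer matrix of rank 12; reducing to Smith normal form yields diagonal entries (1,1,1,1,1,1,1,1,1,1,1,2).

Reading off H_k = ker ∂_k / im ∂_{k+1}:

  H_0: rank C_0 − rank ∂_1 = 7 − 6 = 1, and the invariant factors of ∂_1 are all 1, so H_0 ≅ Z.
  H_1: rank ker ∂_1 − rank ∂_2 = (18 − 6) − 12 = 0, and ∂_2 has invariant factor 2 > 1, so H_1 ≅ Z/2.
  H_2: rank ker ∂_2 − rank ∂_3 = (12 − 12) − 0 = 0, and there is no ∂_3, so H_2 ≅ 0.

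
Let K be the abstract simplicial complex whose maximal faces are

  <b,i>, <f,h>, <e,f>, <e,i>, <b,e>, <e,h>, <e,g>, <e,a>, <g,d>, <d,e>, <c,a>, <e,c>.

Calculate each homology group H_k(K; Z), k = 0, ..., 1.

H_0 ≅ Z,  H_1 ≅ Z^4.

Take the total order a < b < c < d < e < f < g < h < i on the vertex set. Then K (dimension 1) consists of the simplices:

  0-simplices (9): a, b, c, d, e, f, g, h, i
  1-simplices (12): ac, ae, be, bi, ce, de, dg, ef, eg, eh, ei, fh

Hence C_0 ≅ Z^9, C_1 ≅ Z^12.

∂_1: C_1 → C_0 maps an edge to its endpoints' difference, ∂[p,q] = q − p.
The 9×12 boundary matrix has rank 8 and Smith normal form diag(1,1,1,1,1,1,1,1).

Reading off H_k = ker ∂_k / im ∂_{k+1}:

  H_0: rank C_0 − rank ∂_1 = 9 − 8 = 1, and the invariant factors of ∂_1 are all 1, so H_0 = Z.
  H_1: rank ker ∂_1 − rank ∂_2 = (12 − 8) − 0 = 4, and there is no ∂_2, so H_1 = Z^4.

As a check, the Euler characteristic is 9 − 12 = -3, which agrees with 1 − 4 = -3.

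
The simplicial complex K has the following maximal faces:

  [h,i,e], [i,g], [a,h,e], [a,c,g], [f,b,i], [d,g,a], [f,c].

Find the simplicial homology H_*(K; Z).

Fix the vertex order a < b < c < d < e < f < g < h < i and write every simplex with vertices in increasing order. Then dim K = 2 and the simplices of K are:

  0-simplices (9): a, b, c, d, e, f, g, h, i
  1-simplices (15): ac, ad, ae, ag, ah, bf, bi, cf, cg, dg, eh, ei, fi, gi, hi
  2-simplices (5): acg, adg, aeh, bfi, ehi

Hence C_0 ≅ Z^9, C_1 ≅ Z^15, C_2 ≅ Z^5.

The boundary map ∂_1: C_1 → C_0 maps an edge to its endpoints' difference, ∂[p,q] = q − p. For instance
  ∂ae = e − a.
The resulting 9×15 matrix has rank 8, and its Smith normal form has invariant factors (1,1,1,1,1,1,1,1).

The boundary map ∂_2: C_2 → C_1 maps a triangle to the signed sum of its edges. For instance
  ∂ehi = hi − ei + eh,
  ∂aeh = eh − ah + ae.
This gives a 15×5 integer matrix of rank 5; reducing to Smith normal form yields diagonal entries (1,1,1,1,1).

From H_k ≅ ker(∂_k) / im(∂_{k+1}) we obtain:

  H_0: rank C_0 − rank ∂_1 = 9 − 8 = 1, and the invariant factors of ∂_1 are all 1, so H_0 ≅ Z.
  H_1: rank ker ∂_1 − rank ∂_2 = (15 − 8) − 5 = 2, and the invariant factors of ∂_2 are all 1, so H_1 ≅ Z^2.
  H_2: rank ker ∂_2 − rank ∂_3 = (5 − 5) − 0 = 0, and there is no ∂_3, so H_2 ≅ 0.

H_0 ≅ Z,  H_1 ≅ Z^2,  H_2 = 0.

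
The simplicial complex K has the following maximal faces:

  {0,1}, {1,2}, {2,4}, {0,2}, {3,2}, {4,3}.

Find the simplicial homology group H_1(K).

Take the total order 0 < 1 < 2 < 3 < 4 on the vertex set. Then K (dimension 1) consists of the simplices:

  0-simplices (5): [0], [1], [2], [3], [4]
  1-simplices (6): [0,1], [0,2], [1,2], [2,3], [2,4], [3,4]

giving chain groups C_0 ≅ Z^5, C_1 ≅ Z^6.

Boundary ∂_1: C_1 → C_0 maps an edge to its endpoints' difference, ∂[p,q] = q − p. For instance
  ∂[3,4] = [4] − [3].
The 5×6 boundary matrix has rank 4 and Smith normal form diag(1,1,1,1).

Now H_k = ker ∂_k / im ∂_{k+1}, so:

  H_1: rank ker ∂_1 − rank ∂_2 = (6 − 4) − 0 = 2, and there is no ∂_2, so H_1 = Z^2.

(K is a triangulation of a wedge of 2 circles.)

H_1 = Z^2.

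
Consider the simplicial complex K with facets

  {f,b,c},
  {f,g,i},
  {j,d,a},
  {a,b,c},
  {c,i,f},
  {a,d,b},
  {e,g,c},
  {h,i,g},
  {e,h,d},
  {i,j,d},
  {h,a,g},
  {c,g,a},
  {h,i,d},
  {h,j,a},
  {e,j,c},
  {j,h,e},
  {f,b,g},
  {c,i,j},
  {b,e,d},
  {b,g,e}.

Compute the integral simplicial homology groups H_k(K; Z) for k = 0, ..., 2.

H_0 = Z,  H_1 = Z ⊕ Z/2,  H_2 = 0.

Take the total order a < b < c < d < e < f < g < h < i < j on the vertex set. Then K (dimension 2) consists of the simplices:

  0-simplices (10): a, b, c, d, e, f, g, h, i, j
  1-simplices (30): ab, ac, ad, ag, ah, aj, bc, bd, be, bf, bg, ce, cf, cg, ci, cj, de, dh, di, dj, eg, eh, ej, fg, fi, gh, gi, hi, hj, ij
  2-simplices (20): abc, abd, acg, adj, agh, ahj, bcf, bde, beg, bfg, ceg, cej, cfi, cij, deh, dhi, dij, ehj, fgi, ghi

so the chain groups are C_0 ≅ Z^10, C_1 ≅ Z^30, C_2 ≅ Z^20.

Boundary ∂_1: C_1 → C_0 is given by ∂[p,q] = [q] − [p].
As a 10×30 matrix over Z this has rank 9, with invariant factors (1,1,1,1,1,1,1,1,1).

Boundary ∂_2: C_2 → C_1 acts by ∂[p,q,r] = [q,r] − [p,r] + [p,q]. For instance
  ∂cej = ej − cj + ce,
  ∂ceg = eg − cg + ce.
This gives a 30×20 integer matrix of rank 20; reducing to Smith normal form yields diagonal entries (1,1,1,1,1,1,1,1,1,1,1,1,1,1,1,1,1,1,1,2).

Now H_k = ker ∂_k / im ∂_{k+1}, so:

  H_0: rank C_0 − rank ∂_1 = 10 − 9 = 1, and the invariant factors of ∂_1 are all 1, so H_0 ≅ Z.
  H_1: rank ker ∂_1 − rank ∂_2 = (30 − 9) − 20 = 1, and ∂_2 has invariant factor 2 > 1, so H_1 ≅ Z ⊕ Z/2.
  H_2: rank ker ∂_2 − rank ∂_3 = (20 − 20) − 0 = 0, and there is no ∂_3, so H_2 ≅ 0.

(K is a triangulation of the Klein bottle.)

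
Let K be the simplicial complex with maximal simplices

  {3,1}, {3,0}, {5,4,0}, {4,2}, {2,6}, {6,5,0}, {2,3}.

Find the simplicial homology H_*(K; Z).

H_0 = Z,  H_1 = Z^2,  H_2 = 0.

Order the vertices as 0 < 1 < 2 < 3 < 4 < 5 < 6. Listing each simplex with vertices in this order, K has dimension 2 with simplices:

  0-simplices (7): [0], [1], [2], [3], [4], [5], [6]
  1-simplices (10): [0,3], [0,4], [0,5], [0,6], [1,3], [2,3], [2,4], [2,6], [4,5], [5,6]
  2-simplices (2): [0,4,5], [0,5,6]

Hence C_0 ≅ Z^7, C_1 ≅ Z^10, C_2 ≅ Z^2.

∂_1: C_1 → C_0 is given by ∂[p,q] = [q] − [p].
The 7×10 boundary matrix has rank 6 and Smith normal form diag(1,1,1,1,1,1).

∂_2: C_2 → C_1 sends each 2-simplex [p,q,r] to [q,r] − [p,r] + [p,q]. For instance
  ∂[0,4,5] = [4,5] − [0,5] + [0,4],
  ∂[0,5,6] = [5,6] − [0,6] + [0,5].
The 10×2 boundary matrix has rank 2 and Smith normal form diag(1,1).

Reading off H_k = ker ∂_k / im ∂_{k+1}:

  H_0: rank C_0 − rank ∂_1 = 7 − 6 = 1, and the invariant factors of ∂_1 are all 1, so H_0 = Z.
  H_1: rank ker ∂_1 − rank ∂_2 = (10 − 6) − 2 = 2, and the invariant factors of ∂_2 are all 1, so H_1 = Z^2.
  H_2: rank ker ∂_2 − rank ∂_3 = (2 − 2) − 0 = 0, and there is no ∂_3, so H_2 = 0.

As a check, the Euler characteristic is 7 − 10 + 2 = -1, which agrees with 1 − 2 + 0 = -1.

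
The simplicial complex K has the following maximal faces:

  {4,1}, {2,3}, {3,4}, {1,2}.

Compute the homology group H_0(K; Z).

Order the vertices as 1 < 2 < 3 < 4. Listing each simplex with vertices in this order, K has dimension 1 with simplices:

  0-simplices (4): [1], [2], [3], [4]
  1-simplices (4): [1,2], [1,4], [2,3], [3,4]

Hence C_0 ≅ Z^4, C_1 ≅ Z^4.

∂_1: C_1 → C_0 is given by ∂[p,q] = [q] − [p]. For instance
  ∂[1,2] = [2] − [1].
The resulting 4×4 matrix has rank 3, and its Smith normal form has invariant factors (1,1,1).

From H_k ≅ ker(∂_k) / im(∂_{k+1}) we obtain:

  H_0: rank C_0 − rank ∂_1 = 4 − 3 = 1, and the invariant factors of ∂_1 are all 1, so H_0 ≅ Z.

H_0 ≅ Z.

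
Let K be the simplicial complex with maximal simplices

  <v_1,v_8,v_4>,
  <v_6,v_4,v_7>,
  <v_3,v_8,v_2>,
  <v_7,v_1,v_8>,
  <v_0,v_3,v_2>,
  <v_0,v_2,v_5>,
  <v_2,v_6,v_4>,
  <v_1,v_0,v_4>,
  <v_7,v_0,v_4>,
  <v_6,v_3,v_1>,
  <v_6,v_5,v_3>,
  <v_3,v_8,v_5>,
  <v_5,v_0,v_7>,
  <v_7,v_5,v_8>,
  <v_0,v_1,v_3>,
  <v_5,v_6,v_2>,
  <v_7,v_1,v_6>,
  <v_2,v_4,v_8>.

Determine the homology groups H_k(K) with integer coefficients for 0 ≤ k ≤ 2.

Take the total order v_0 < v_1 < v_2 < v_3 < v_4 < v_5 < v_6 < v_7 < v_8 on the vertex set. Then K (dimension 2) consists of the simplices:

  0-simplices (9): [v_0], [v_1], [v_2], [v_3], [v_4], [v_5], [v_6], [v_7], [v_8]
  1-simplices (27): (27 of them)
  2-simplices (18): (18 of them)

giving chain groups C_0 ≅ Z^9, C_1 ≅ Z^27, C_2 ≅ Z^18.

The boundary map ∂_1: C_1 → C_0 is given by ∂[p,q] = [q] − [p]. For instance
  ∂[v_1,v_3] = [v_3] − [v_1].
The 9×27 boundary matrix has rank 8 and Smith normal form diag(1,1,1,1,1,1,1,1).

Boundary ∂_2: C_2 → C_1 maps a triangle to the signed sum of its edges. For instance
  ∂[v_0,v_4,v_7] = [v_4,v_7] − [v_0,v_7] + [v_0,v_4],
  ∂[v_0,v_2,v_5] = [v_2,v_5] − [v_0,v_5] + [v_0,v_2].
As a 27×18 matrix over Z this has rank 18, with invariant factors (1,1,1,1,1,1,1,1,1,1,1,1,1,1,1,1,1,2).

From H_k ≅ ker(∂_k) / im(∂_{k+1}) we obtain:

  H_0: rank C_0 − rank ∂_1 = 9 − 8 = 1, and the invariant factors of ∂_1 are all 1, so H_0 ≅ Z.
  H_1: rank ker ∂_1 − rank ∂_2 = (27 − 8) − 18 = 1, and ∂_2 has invariant factor 2 > 1, so H_1 ≅ Z × Z/2.
  H_2: rank ker ∂_2 − rank ∂_3 = (18 − 18) − 0 = 0, and there is no ∂_3, so H_2 ≅ 0.

(K is a triangulation of the Klein bottle.)

H_0 = Z,  H_1 = Z × Z/2,  H_2 = 0.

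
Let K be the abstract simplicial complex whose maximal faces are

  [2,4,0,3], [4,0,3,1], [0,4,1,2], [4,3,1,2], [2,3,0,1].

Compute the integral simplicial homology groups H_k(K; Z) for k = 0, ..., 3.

K has 5 vertices, 10 edges, 10 triangles, 5 3-simplices.
rank ∂_0 = 0, rank ∂_1 = 4 ⇒ b_0 = 5 − 0 − 4 = 1; all invariant factors of ∂_1 are 1 so no torsion. So H_0 ≅ Z.
rank ∂_1 = 4, rank ∂_2 = 6 ⇒ b_1 = 10 − 4 − 6 = 0; all invariant factors of ∂_2 are 1 so no torsion. So H_1 ≅ 0.
rank ∂_2 = 6, rank ∂_3 = 4 ⇒ b_2 = 10 − 6 − 4 = 0; all invariant factors of ∂_3 are 1 so no torsion. So H_2 ≅ 0.
rank ∂_3 = 4, rank ∂_4 = 0 ⇒ b_3 = 5 − 4 − 0 = 1. So H_3 ≅ Z.

H_0 = Z,  H_1 = 0,  H_2 = 0,  H_3 = Z.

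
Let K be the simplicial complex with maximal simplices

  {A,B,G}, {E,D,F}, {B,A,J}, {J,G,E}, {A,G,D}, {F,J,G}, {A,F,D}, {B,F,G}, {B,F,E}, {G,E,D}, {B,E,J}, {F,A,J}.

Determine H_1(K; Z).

K has 7 vertices, 18 edges, 12 triangles.
rank ∂_1 = 6, rank ∂_2 = 12 ⇒ b_1 = 18 − 6 − 12 = 0; ∂_2 has invariant factor(s) [2] giving torsion. So H_1 ≅ Z/2.

H_1 ≅ Z/2.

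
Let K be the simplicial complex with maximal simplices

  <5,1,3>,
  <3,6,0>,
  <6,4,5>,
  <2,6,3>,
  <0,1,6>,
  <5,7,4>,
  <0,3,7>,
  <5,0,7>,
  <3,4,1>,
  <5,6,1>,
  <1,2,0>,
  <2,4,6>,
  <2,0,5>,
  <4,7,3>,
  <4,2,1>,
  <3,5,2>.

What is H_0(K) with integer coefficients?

Order the vertices as 0 < 1 < 2 < 3 < 4 < 5 < 6 < 7. Listing each simplex with vertices in this order, K has dimension 2 with simplices:

  0-simplices (8): [0], [1], [2], [3], [4], [5], [6], [7]
  1-simplices (24): (24 of them)
  2-simplices (16): [0,1,2], [0,1,6], [0,2,5], [0,3,6], [0,3,7], [0,5,7], [1,2,4], [1,3,4], [1,3,5], [1,5,6], [2,3,5], [2,3,6], [2,4,6], [3,4,7], [4,5,6], [4,5,7]

Hence C_0 ≅ Z^8, C_1 ≅ Z^24, C_2 ≅ Z^16.

The boundary map ∂_1: C_1 → C_0 maps an edge to its endpoints' difference, ∂[p,q] = q − p.
As a 8×24 matrix over Z this has rank 7, with invariant factors (1,1,1,1,1,1,1).

∂_2: C_2 → C_1 maps a triangle to the signed sum of its edges. For instance
  ∂[4,5,7] = [5,7] − [4,7] + [4,5],
  ∂[2,4,6] = [4,6] − [2,6] + [2,4].
The resulting 24×16 matrix has rank 15, and its Smith normal form has invariant factors (1,1,1,1,1,1,1,1,1,1,1,1,1,1,1).

Computing H_k = (kernel of ∂_k) / (image of ∂_{k+1}):

  H_0: rank C_0 − rank ∂_1 = 8 − 7 = 1, and the invariant factors of ∂_1 are all 1, so H_0 = Z.

H_0 = Z.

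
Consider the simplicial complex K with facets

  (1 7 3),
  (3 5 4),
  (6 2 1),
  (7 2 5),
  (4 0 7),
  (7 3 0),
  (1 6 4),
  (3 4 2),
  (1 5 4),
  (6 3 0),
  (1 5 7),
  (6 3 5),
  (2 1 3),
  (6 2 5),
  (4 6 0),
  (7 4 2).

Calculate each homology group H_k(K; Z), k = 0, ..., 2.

H_0 ≅ Z,  H_1 ≅ Z^2,  H_2 ≅ Z.

Order the vertices as 0 < 1 < 2 < 3 < 4 < 5 < 6 < 7. Listing each simplex with vertices in this order, K has dimension 2 with simplices:

  0-simplices (8): [0], [1], [2], [3], [4], [5], [6], [7]
  1-simplices (24): (24 of them)
  2-simplices (16): [0,3,6], [0,3,7], [0,4,6], [0,4,7], [1,2,3], [1,2,6], [1,3,7], [1,4,5], [1,4,6], [1,5,7], [2,3,4], [2,4,7], [2,5,6], [2,5,7], [3,4,5], [3,5,6]

giving chain groups C_0 ≅ Z^8, C_1 ≅ Z^24, C_2 ≅ Z^16.

Boundary ∂_1: C_1 → C_0 sends each edge [p,q] (with p < q) to q − p.
The 8×24 boundary matrix has rank 7 and Smith normal form diag(1,1,1,1,1,1,1).

Boundary ∂_2: C_2 → C_1 acts by ∂[p,q,r] = [q,r] − [p,r] + [p,q]. For instance
  ∂[0,3,6] = [3,6] − [0,6] + [0,3],
  ∂[1,3,7] = [3,7] − [1,7] + [1,3].
The resulting 24×16 matrix has rank 15, and its Smith normal form has invariant factors (1,1,1,1,1,1,1,1,1,1,1,1,1,1,1).

Reading off H_k = ker ∂_k / im ∂_{k+1}:

  H_0: rank C_0 − rank ∂_1 = 8 − 7 = 1, and the invariant factors of ∂_1 are all 1, so H_0 ≅ Z.
  H_1: rank ker ∂_1 − rank ∂_2 = (24 − 7) − 15 = 2, and the invariant factors of ∂_2 are all 1, so H_1 ≅ Z^2.
  H_2: rank ker ∂_2 − rank ∂_3 = (16 − 15) − 0 = 1, and there is no ∂_3, so H_2 ≅ Z.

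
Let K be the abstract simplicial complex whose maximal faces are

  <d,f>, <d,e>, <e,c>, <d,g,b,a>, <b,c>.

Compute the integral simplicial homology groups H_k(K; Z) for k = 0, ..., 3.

H_0 = Z,  H_1 = Z,  H_2 = 0,  H_3 = 0.

Take the total order a < b < c < d < e < f < g on the vertex set. Then K (dimension 3) consists of the simplices:

  0-simplices (7): a, b, c, d, e, f, g
  1-simplices (10): ab, ad, ag, bc, bd, bg, ce, de, df, dg
  2-simplices (4): abd, abg, adg, bdg
  3-simplices (1): abdg

so the chain groups are C_0 ≅ Z^7, C_1 ≅ Z^10, C_2 ≅ Z^4, C_3 ≅ Z^1.

The boundary map ∂_1: C_1 → C_0 maps an edge to its endpoints' difference, ∂[p,q] = q − p.
The 7×10 boundary matrix has rank 6 and Smith normal form diag(1,1,1,1,1,1).

Boundary ∂_2: C_2 → C_1 maps a triangle to the signed sum of its edges. For instance
  ∂abd = bd − ad + ab,
  ∂abg = bg − ag + ab.
The 10×4 boundary matrix has rank 3 and Smith normal form diag(1,1,1).

∂_3: C_3 → C_2 sends each 3-simplex σ to the alternating sum Σ_i (−1)^i (σ with its i-th vertex removed). For instance
  ∂abdg = bdg − adg + abg − abd.
The resulting 4×1 matrix has rank 1, and its Smith normal form has invariant factors (1).

Computing H_k = (kernel of ∂_k) / (image of ∂_{k+1}):

  H_0: rank C_0 − rank ∂_1 = 7 − 6 = 1, and the invariant factors of ∂_1 are all 1, so H_0 ≅ Z.
  H_1: rank ker ∂_1 − rank ∂_2 = (10 − 6) − 3 = 1, and the invariant factors of ∂_2 are all 1, so H_1 ≅ Z.
  H_2: rank ker ∂_2 − rank ∂_3 = (4 − 3) − 1 = 0, and the invariant factors of ∂_3 are all 1, so H_2 ≅ 0.
  H_3: rank ker ∂_3 − rank ∂_4 = (1 − 1) − 0 = 0, and there is no ∂_4, so H_3 ≅ 0.

As a check, the Euler characteristic is 7 − 10 + 4 − 1 = 0, which agrees with 1 − 1 + 0 − 0 = 0.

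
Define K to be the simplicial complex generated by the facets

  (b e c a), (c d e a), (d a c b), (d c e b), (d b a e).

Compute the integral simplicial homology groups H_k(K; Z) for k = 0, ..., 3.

H_0 ≅ Z,  H_1 = 0,  H_2 = 0,  H_3 ≅ Z.

Take the total order a < b < c < d < e on the vertex set. Then K (dimension 3) consists of the simplices:

  0-simplices (5): a, b, c, d, e
  1-simplices (10): ab, ac, ad, ae, bc, bd, be, cd, ce, de
  2-simplices (10): abc, abd, abe, acd, ace, ade, bcd, bce, bde, cde
  3-simplices (5): abcd, abce, abde, acde, bcde

giving chain groups C_0 ≅ Z^5, C_1 ≅ Z^10, C_2 ≅ Z^10, C_3 ≅ Z^5.

The boundary map ∂_1: C_1 → C_0 sends each edge [p,q] (with p < q) to q − p.
As a 5×10 matrix over Z this has rank 4, with invariant factors (1,1,1,1).

Boundary ∂_2: C_2 → C_1 sends each 2-simplex [p,q,r] to [q,r] − [p,r] + [p,q]. For instance
  ∂abe = be − ae + ab,
  ∂ace = ce − ae + ac.
This gives a 10×10 integer matrix of rank 6; reducing to Smith normal form yields diagonal entries (1,1,1,1,1,1).

Boundary ∂_3: C_3 → C_2 sends each 3-simplex σ to the alternating sum Σ_i (−1)^i (σ with its i-th vertex removed). For instance
  ∂acde = cde − ade + ace − acd,
  ∂abce = bce − ace + abe − abc.
As a 10×5 matrix over Z this has rank 4, with invariant factors (1,1,1,1).

Reading off H_k = ker ∂_k / im ∂_{k+1}:

  H_0: rank C_0 − rank ∂_1 = 5 − 4 = 1, and the invariant factors of ∂_1 are all 1, so H_0 ≅ Z.
  H_1: rank ker ∂_1 − rank ∂_2 = (10 − 4) − 6 = 0, and the invariant factors of ∂_2 are all 1, so H_1 ≅ 0.
  H_2: rank ker ∂_2 − rank ∂_3 = (10 − 6) − 4 = 0, and the invariant factors of ∂_3 are all 1, so H_2 ≅ 0.
  H_3: rank ker ∂_3 − rank ∂_4 = (5 − 4) − 0 = 1, and there is no ∂_4, so H_3 ≅ Z.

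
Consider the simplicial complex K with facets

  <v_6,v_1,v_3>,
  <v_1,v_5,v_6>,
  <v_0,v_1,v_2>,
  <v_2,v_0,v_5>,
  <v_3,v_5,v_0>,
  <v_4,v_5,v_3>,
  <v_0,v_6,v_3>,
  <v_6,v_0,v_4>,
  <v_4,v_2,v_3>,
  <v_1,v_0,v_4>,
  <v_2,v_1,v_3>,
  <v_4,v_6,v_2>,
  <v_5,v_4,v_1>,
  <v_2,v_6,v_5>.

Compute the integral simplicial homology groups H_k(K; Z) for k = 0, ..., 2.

Order the vertices as v_0 < v_1 < v_2 < v_3 < v_4 < v_5 < v_6. Listing each simplex with vertices in this order, K has dimension 2 with simplices:

  0-simplices (7): [v_0], [v_1], [v_2], [v_3], [v_4], [v_5], [v_6]
  1-simplices (21): (21 of them)
  2-simplices (14): (14 of them)

giving chain groups C_0 ≅ Z^7, C_1 ≅ Z^21, C_2 ≅ Z^14.

Boundary ∂_1: C_1 → C_0 sends each edge [p,q] (with p < q) to q − p. For instance
  ∂[v_1,v_5] = [v_5] − [v_1].
This gives a 7×21 integer matrix of rank 6; reducing to Smith normal form yields diagonal entries (1,1,1,1,1,1).

Boundary ∂_2: C_2 → C_1 maps a triangle to the signed sum of its edges. For instance
  ∂[v_1,v_5,v_6] = [v_5,v_6] − [v_1,v_6] + [v_1,v_5],
  ∂[v_1,v_2,v_3] = [v_2,v_3] − [v_1,v_3] + [v_1,v_2].
The 21×14 boundary matrix has rank 13 and Smith normal form diag(1,1,1,1,1,1,1,1,1,1,1,1,1).

Computing H_k = (kernel of ∂_k) / (image of ∂_{k+1}):

  H_0: rank C_0 − rank ∂_1 = 7 − 6 = 1, and the invariant factors of ∂_1 are all 1, so H_0 ≅ Z.
  H_1: rank ker ∂_1 − rank ∂_2 = (21 − 6) − 13 = 2, and the invariant factors of ∂_2 are all 1, so H_1 ≅ Z^2.
  H_2: rank ker ∂_2 − rank ∂_3 = (14 − 13) − 0 = 1, and there is no ∂_3, so H_2 ≅ Z.

As a check, the Euler characteristic is 7 − 21 + 14 = 0, which agrees with 1 − 2 + 1 = 0.
(K is a triangulation of the torus T^2.)

H_0 = Z,  H_1 = Z^2,  H_2 = Z.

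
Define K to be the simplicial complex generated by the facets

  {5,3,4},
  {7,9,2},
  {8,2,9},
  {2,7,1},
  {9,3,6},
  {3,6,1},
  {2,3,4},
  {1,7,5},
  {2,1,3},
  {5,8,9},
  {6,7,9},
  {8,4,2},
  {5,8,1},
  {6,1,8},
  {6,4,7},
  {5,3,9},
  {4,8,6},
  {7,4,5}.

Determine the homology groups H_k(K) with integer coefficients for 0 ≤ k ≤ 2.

Take the total order 1 < 2 < 3 < 4 < 5 < 6 < 7 < 8 < 9 on the vertex set. Then K (dimension 2) consists of the simplices:

  0-simplices (9): [1], [2], [3], [4], [5], [6], [7], [8], [9]
  1-simplices (27): (27 of them)
  2-simplices (18): [1,2,3], [1,2,7], [1,3,6], [1,5,7], [1,5,8], [1,6,8], [2,3,4], [2,4,8], [2,7,9], [2,8,9], [3,4,5], [3,5,9], [3,6,9], [4,5,7], [4,6,7], [4,6,8], [5,8,9], [6,7,9]

giving chain groups C_0 ≅ Z^9, C_1 ≅ Z^27, C_2 ≅ Z^18.

Boundary ∂_1: C_1 → C_0 maps an edge to its endpoints' difference, ∂[p,q] = q − p. For instance
  ∂[3,4] = [4] − [3].
As a 9×27 matrix over Z this has rank 8, with invariant factors (1,1,1,1,1,1,1,1).

∂_2: C_2 → C_1 acts by ∂[p,q,r] = [q,r] − [p,r] + [p,q]. For instance
  ∂[1,5,8] = [5,8] − [1,8] + [1,5],
  ∂[1,6,8] = [6,8] − [1,8] + [1,6].
This gives a 27×18 integer matrix of rank 17; reducing to Smith normal form yields diagonal entries (1,1,1,1,1,1,1,1,1,1,1,1,1,1,1,1,1).

Now H_k = ker ∂_k / im ∂_{k+1}, so:

  H_0: rank C_0 − rank ∂_1 = 9 − 8 = 1, and the invariant factors of ∂_1 are all 1, so H_0 ≅ Z.
  H_1: rank ker ∂_1 − rank ∂_2 = (27 − 8) − 17 = 2, and the invariant factors of ∂_2 are all 1, so H_1 ≅ Z^2.
  H_2: rank ker ∂_2 − rank ∂_3 = (18 − 17) − 0 = 1, and there is no ∂_3, so H_2 ≅ Z.

H_0 ≅ Z,  H_1 ≅ Z^2,  H_2 ≅ Z.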